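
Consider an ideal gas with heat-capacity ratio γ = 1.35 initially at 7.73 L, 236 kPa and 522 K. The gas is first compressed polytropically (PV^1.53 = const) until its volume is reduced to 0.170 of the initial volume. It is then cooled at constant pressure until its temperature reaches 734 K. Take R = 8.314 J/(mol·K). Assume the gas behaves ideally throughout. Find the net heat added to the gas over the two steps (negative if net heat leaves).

n = P₁V₁/(RT₁) = 236×7.73/(8.314×522) = 0.420 mol.
Step 1 — Polytropic n=1.53: T₂ = T₁(V₁/V₂)^(n−1) = 522×(5.88)^0.53 = 1340 K; P₂ = P₁(V₁/V₂)^n = 3550 kPa.
W = (P₁V₁−P₂V₂)/(n−1) = (236×7.73−3550×1.31)/0.53 = -5360 J.
ΔU = nCvΔT = 0.420×23.8×(1340−522) = 8120 J.
Q = ΔU + W = 2760 J.
State after step 1: P = 3550 kPa, V = 1.31 L, T = 1340 K.
Step 2 — Isobaric: P stays 3550 kPa; V/T = const ⇒ T₂ = 734 K, V₂ = 0.722 L.
W = PΔV = 3550×(0.722−1.31) kPa·L = -2100 J.
ΔU = nCvΔT = 0.420×23.8×(734−1340) = -6000 J.
Q = ΔU + W = nCpΔT = -8100 J.
Net over both steps: W = -7460 J, Q = -5350 J, ΔU = 2120 J.

-5350 J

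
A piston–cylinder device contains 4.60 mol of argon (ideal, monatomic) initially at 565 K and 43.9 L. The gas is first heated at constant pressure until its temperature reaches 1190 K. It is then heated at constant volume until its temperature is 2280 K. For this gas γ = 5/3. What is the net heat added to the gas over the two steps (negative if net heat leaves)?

P₁ = nRT₁/V₁ = 4.60×8.314×565/43.9 = 492 kPa.
Step 1 — Isobaric: P stays 492 kPa; V/T = const ⇒ T₂ = 1190 K, V₂ = 92.5 L.
W = PΔV = 492×(92.5−43.9) kPa·L = 23900 J.
ΔU = nCvΔT = 4.60×12.5×(1190−565) = 35900 J.
Q = ΔU + W = nCpΔT = 59800 J.
State after step 1: P = 492 kPa, V = 92.5 L, T = 1190 K.
Step 2 — Isochoric: V stays 92.5 L; P/T = const ⇒ T₂ = 2280 K, P₂ = 943 kPa.
W = 0 (no volume change).
ΔU = nCvΔT = 4.60×12.5×(2280−1190) = 62500 J.
Q = ΔU = 62500 J.
Net over both steps: W = 23900 J, Q = 122000 J, ΔU = 98400 J.

122000 J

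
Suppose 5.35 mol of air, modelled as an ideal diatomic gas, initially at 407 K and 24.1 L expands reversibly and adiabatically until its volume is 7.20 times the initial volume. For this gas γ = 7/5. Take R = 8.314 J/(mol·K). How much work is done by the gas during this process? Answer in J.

P₁ = nRT₁/V₁ = 5.35×8.314×407/24.1 = 751 kPa.
Adiabatic: TV^(γ−1) = const ⇒ T₂ = 407×(0.139)^0.400 = 185 K; PV^γ = const ⇒ P₂ = 47.4 kPa.
ΔU = nCvΔT = 5.35×20.8×(185−407) = -24700 J.
Q = 0 for an adiabatic process, so W = −ΔU = 24700 J.

24700 J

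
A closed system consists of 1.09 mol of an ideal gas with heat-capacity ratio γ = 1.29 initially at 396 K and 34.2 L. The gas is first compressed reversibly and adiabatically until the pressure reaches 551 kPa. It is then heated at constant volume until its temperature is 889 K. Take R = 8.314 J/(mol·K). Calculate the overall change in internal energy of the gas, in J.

P₁ = nRT₁/V₁ = 1.09×8.314×396/34.2 = 105 kPa.
Step 1 — Adiabatic: T₂/T₁ = (P₂/P₁)^((γ−1)/γ) ⇒ T₂ = 396×(5.25)^0.225 = 575 K; V₂ = 9.46 L.
ΔU = nCvΔT = 1.09×28.7×(575−396) = 5590 J.
Q = 0 for an adiabatic process, so W = −ΔU = -5590 J.
State after step 1: P = 551 kPa, V = 9.46 L, T = 575 K.
Step 2 — Isochoric: V stays 9.46 L; P/T = const ⇒ T₂ = 889 K, P₂ = 852 kPa.
W = 0 (no volume change).
ΔU = nCvΔT = 1.09×28.7×(889−575) = 9810 J.
Q = ΔU = 9810 J.
Net over both steps: W = -5590 J, Q = 9810 J, ΔU = 15400 J.

15400 J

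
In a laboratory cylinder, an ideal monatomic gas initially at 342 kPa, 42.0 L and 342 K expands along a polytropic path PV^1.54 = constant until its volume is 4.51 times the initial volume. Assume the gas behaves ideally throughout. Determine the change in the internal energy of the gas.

-12000 J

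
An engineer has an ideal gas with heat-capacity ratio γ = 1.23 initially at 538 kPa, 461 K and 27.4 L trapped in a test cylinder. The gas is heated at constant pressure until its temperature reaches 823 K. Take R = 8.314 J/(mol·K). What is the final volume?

Isobaric: P stays 538 kPa; V/T = const ⇒ T₂ = 823 K, V₂ = 48.9 L.

48.9 L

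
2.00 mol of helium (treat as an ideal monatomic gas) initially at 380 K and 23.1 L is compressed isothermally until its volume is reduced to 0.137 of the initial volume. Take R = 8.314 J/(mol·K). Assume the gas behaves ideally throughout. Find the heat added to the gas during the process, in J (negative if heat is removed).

P₁ = nRT₁/V₁ = 2.00×8.314×380/23.1 = 274 kPa.
Isothermal: T stays 380 K; PV = const ⇒ V₂ = 3.16 L, P₂ = 2000 kPa.
ΔU = 0 (ideal gas, T constant).
W = nRT ln(V₂/V₁) = 2.00×8.314×380×ln(0.137) = -12600 J.
Q = ΔU + W = -12600 J.

-12600 J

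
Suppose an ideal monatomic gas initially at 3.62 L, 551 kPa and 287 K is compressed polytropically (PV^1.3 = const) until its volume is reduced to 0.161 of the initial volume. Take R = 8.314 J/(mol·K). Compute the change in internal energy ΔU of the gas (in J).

n = P₁V₁/(RT₁) = 551×3.62/(8.314×287) = 0.836 mol.
Polytropic n=1.3: T₂ = T₁(V₁/V₂)^(n−1) = 287×(6.21)^0.30 = 496 K; P₂ = P₁(V₁/V₂)^n = 5920 kPa.
For an ideal gas ΔU = nCvΔT with Cv = (3/2)R = 12.5 J/(mol·K).
ΔU = 0.836×12.5×(496−287) = 2180 J.

2180 J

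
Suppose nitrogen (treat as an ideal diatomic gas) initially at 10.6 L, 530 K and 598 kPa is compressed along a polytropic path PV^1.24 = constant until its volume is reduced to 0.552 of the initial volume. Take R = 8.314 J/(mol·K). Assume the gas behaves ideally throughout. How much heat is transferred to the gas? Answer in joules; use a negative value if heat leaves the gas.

n = P₁V₁/(RT₁) = 598×10.6/(8.314×530) = 1.44 mol.
Polytropic n=1.24: T₂ = T₁(V₁/V₂)^(n−1) = 530×(1.81)^0.24 = 611 K; P₂ = P₁(V₁/V₂)^n = 1250 kPa.
W = (P₁V₁−P₂V₂)/(n−1) = (598×10.6−1250×5.85)/0.24 = -4050 J.
ΔU = nCvΔT = 1.44×20.8×(611−530) = 2430 J.
Q = ΔU + W = -1620 J.

-1620 J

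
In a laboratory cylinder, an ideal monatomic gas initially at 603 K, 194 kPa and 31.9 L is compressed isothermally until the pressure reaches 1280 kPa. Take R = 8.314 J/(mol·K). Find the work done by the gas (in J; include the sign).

-11700 J

n = P₁V₁/(RT₁) = 194×31.9/(8.314×603) = 1.23 mol.
Isothermal: T stays 603 K; PV = const ⇒ V₂ = 4.83 L, P₂ = 1280 kPa.
W = nRT ln(V₂/V₁) = 1.23×8.314×603×ln(0.152) = -11700 J.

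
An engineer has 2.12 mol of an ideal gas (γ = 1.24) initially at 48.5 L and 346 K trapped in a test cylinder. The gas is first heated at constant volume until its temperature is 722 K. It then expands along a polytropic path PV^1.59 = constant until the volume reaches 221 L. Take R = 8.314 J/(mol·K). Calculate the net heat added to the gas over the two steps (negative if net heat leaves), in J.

9010 J

P₁ = nRT₁/V₁ = 2.12×8.314×346/48.5 = 126 kPa.
Step 1 — Isochoric: V stays 48.5 L; P/T = const ⇒ T₂ = 722 K, P₂ = 262 kPa.
W = 0 (no volume change).
ΔU = nCvΔT = 2.12×34.6×(722−346) = 27600 J.
Q = ΔU = 27600 J.
State after step 1: P = 262 kPa, V = 48.5 L, T = 722 K.
Step 2 — Polytropic n=1.59: T₂ = T₁(V₁/V₂)^(n−1) = 722×(0.219)^0.59 = 295 K; P₂ = P₁(V₁/V₂)^n = 23.5 kPa.
W = (P₁V₁−P₂V₂)/(n−1) = (262×48.5−23.5×221)/0.59 = 12800 J.
ΔU = nCvΔT = 2.12×34.6×(295−722) = -31400 J.
Q = ΔU + W = -18600 J.
Net over both steps: W = 12800 J, Q = 9010 J, ΔU = -3740 J.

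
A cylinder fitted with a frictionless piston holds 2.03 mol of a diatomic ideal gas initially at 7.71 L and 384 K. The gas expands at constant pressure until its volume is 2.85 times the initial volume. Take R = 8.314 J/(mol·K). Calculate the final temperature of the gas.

1090 K

P₁ = nRT₁/V₁ = 2.03×8.314×384/7.71 = 841 kPa.
Isobaric: P stays 841 kPa; V/T = const ⇒ T₂ = 1090 K, V₂ = 22.0 L.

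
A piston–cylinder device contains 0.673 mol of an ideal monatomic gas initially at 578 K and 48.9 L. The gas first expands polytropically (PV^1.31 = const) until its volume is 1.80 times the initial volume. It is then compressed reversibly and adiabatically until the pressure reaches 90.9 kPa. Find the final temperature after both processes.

744 K

P₁ = nRT₁/V₁ = 0.673×8.314×578/48.9 = 66.1 kPa.
Step 1 — Polytropic n=1.31: T₂ = T₁(V₁/V₂)^(n−1) = 578×(0.556)^0.31 = 482 K; P₂ = P₁(V₁/V₂)^n = 30.6 kPa.
W = (P₁V₁−P₂V₂)/(n−1) = (66.1×48.9−30.6×88.0)/0.31 = 1740 J.
ΔU = nCvΔT = 0.673×12.5×(482−578) = -808 J.
Q = ΔU + W = 930 J.
State after step 1: P = 30.6 kPa, V = 88.0 L, T = 482 K.
Step 2 — Adiabatic: T₂/T₁ = (P₂/P₁)^((γ−1)/γ) ⇒ T₂ = 482×(2.97)^0.400 = 744 K; V₂ = 45.8 L.
ΔU = nCvΔT = 0.673×12.5×(744−482) = 2200 J.
Q = 0 for an adiabatic process, so W = −ΔU = -2200 J.
Net over both steps: W = -467 J, Q = 930 J, ΔU = 1400 J.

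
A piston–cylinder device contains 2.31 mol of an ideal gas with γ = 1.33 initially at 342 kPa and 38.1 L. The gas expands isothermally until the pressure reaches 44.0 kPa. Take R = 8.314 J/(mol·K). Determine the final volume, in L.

296 L

T₁ = P₁V₁/(nR) = 342×38.1/(2.31×8.314) = 678 K.
Isothermal: T stays 678 K; PV = const ⇒ V₂ = 296 L, P₂ = 44.0 kPa.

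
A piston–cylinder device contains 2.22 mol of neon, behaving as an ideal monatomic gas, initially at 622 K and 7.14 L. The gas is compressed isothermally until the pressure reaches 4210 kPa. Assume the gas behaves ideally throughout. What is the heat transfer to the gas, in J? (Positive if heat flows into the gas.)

P₁ = nRT₁/V₁ = 2.22×8.314×622/7.14 = 1610 kPa.
Isothermal: T stays 622 K; PV = const ⇒ V₂ = 2.73 L, P₂ = 4210 kPa.
ΔU = 0 (ideal gas, T constant).
W = nRT ln(V₂/V₁) = 2.22×8.314×622×ln(0.382) = -11100 J.
Q = ΔU + W = -11100 J.

-11100 J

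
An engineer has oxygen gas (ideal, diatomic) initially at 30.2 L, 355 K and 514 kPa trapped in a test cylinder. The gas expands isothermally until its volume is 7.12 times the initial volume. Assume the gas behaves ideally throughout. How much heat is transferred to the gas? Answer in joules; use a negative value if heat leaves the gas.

n = P₁V₁/(RT₁) = 514×30.2/(8.314×355) = 5.26 mol.
Isothermal: T stays 355 K; PV = const ⇒ V₂ = 215 L, P₂ = 72.2 kPa.
ΔU = 0 (ideal gas, T constant).
W = nRT ln(V₂/V₁) = 5.26×8.314×355×ln(7.12) = 30500 J.
Q = ΔU + W = 30500 J.

30500 J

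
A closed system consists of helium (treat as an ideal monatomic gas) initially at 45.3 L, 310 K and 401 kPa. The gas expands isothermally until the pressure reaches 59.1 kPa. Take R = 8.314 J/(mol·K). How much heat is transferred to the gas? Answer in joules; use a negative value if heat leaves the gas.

34800 J

n = P₁V₁/(RT₁) = 401×45.3/(8.314×310) = 7.05 mol.
Isothermal: T stays 310 K; PV = const ⇒ V₂ = 307 L, P₂ = 59.1 kPa.
ΔU = 0 (ideal gas, T constant).
W = nRT ln(V₂/V₁) = 7.05×8.314×310×ln(6.79) = 34800 J.
Q = ΔU + W = 34800 J.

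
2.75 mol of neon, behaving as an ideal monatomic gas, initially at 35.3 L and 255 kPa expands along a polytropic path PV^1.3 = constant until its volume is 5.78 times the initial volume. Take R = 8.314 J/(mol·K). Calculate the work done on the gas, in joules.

-12300 J

T₁ = P₁V₁/(nR) = 255×35.3/(2.75×8.314) = 394 K.
Polytropic n=1.3: T₂ = T₁(V₁/V₂)^(n−1) = 394×(0.173)^0.30 = 233 K; P₂ = P₁(V₁/V₂)^n = 26.1 kPa.
W = (P₁V₁−P₂V₂)/(n−1) = (255×35.3−26.1×204)/0.30 = 12300 J.
Work done on the gas = −W_by = -12300 J.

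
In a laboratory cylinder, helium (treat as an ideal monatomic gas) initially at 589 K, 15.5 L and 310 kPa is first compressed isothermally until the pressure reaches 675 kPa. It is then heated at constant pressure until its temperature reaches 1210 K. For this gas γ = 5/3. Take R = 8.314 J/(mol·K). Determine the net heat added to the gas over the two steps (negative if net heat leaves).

n = P₁V₁/(RT₁) = 310×15.5/(8.314×589) = 0.981 mol.
Step 1 — Isothermal: T stays 589 K; PV = const ⇒ V₂ = 7.12 L, P₂ = 675 kPa.
ΔU = 0 (ideal gas, T constant).
W = nRT ln(V₂/V₁) = 0.981×8.314×589×ln(0.459) = -3740 J.
Q = ΔU + W = -3740 J.
State after step 1: P = 675 kPa, V = 7.12 L, T = 589 K.
Step 2 — Isobaric: P stays 675 kPa; V/T = const ⇒ T₂ = 1210 K, V₂ = 14.6 L.
W = PΔV = 675×(14.6−7.12) kPa·L = 5070 J.
ΔU = nCvΔT = 0.981×12.5×(1210−589) = 7600 J.
Q = ΔU + W = nCpΔT = 12700 J.
Net over both steps: W = 1330 J, Q = 8930 J, ΔU = 7600 J.

8930 J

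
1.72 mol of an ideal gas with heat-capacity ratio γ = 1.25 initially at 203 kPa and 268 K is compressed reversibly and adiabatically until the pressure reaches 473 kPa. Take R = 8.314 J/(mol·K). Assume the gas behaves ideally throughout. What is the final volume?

V₁ = nRT₁/P₁ = 1.72×8.314×268/203 = 18.9 L.
Adiabatic: T₂/T₁ = (P₂/P₁)^((γ−1)/γ) ⇒ T₂ = 268×(2.33)^0.200 = 317 K; V₂ = 9.60 L.

9.60 L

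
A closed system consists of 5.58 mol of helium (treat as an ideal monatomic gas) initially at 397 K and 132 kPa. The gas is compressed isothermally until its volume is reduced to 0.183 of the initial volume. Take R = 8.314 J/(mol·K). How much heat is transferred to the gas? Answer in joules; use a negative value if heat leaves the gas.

V₁ = nRT₁/P₁ = 5.58×8.314×397/132 = 140 L.
Isothermal: T stays 397 K; PV = const ⇒ V₂ = 25.5 L, P₂ = 721 kPa.
ΔU = 0 (ideal gas, T constant).
W = nRT ln(V₂/V₁) = 5.58×8.314×397×ln(0.183) = -31300 J.
Q = ΔU + W = -31300 J.

-31300 J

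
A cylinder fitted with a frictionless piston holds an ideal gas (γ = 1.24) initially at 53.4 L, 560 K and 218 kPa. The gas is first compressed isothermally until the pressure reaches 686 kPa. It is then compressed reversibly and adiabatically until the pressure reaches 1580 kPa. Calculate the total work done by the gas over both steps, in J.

n = P₁V₁/(RT₁) = 218×53.4/(8.314×560) = 2.50 mol.
Step 1 — Isothermal: T stays 560 K; PV = const ⇒ V₂ = 17.0 L, P₂ = 686 kPa.
ΔU = 0 (ideal gas, T constant).
W = nRT ln(V₂/V₁) = 2.50×8.314×560×ln(0.318) = -13300 J.
Q = ΔU + W = -13300 J.
State after step 1: P = 686 kPa, V = 17.0 L, T = 560 K.
Step 2 — Adiabatic: T₂/T₁ = (P₂/P₁)^((γ−1)/γ) ⇒ T₂ = 560×(2.30)^0.194 = 658 K; V₂ = 8.66 L.
ΔU = nCvΔT = 2.50×34.6×(658−560) = 8500 J.
Q = 0 for an adiabatic process, so W = −ΔU = -8500 J.
Net over both steps: W = -21800 J, Q = -13300 J, ΔU = 8500 J.

-21800 J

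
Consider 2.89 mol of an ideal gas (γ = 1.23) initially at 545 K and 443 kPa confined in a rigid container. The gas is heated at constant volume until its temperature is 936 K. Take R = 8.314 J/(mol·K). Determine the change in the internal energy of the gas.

40800 J

V₁ = nRT₁/P₁ = 2.89×8.314×545/443 = 29.6 L.
Isochoric: V stays 29.6 L; P/T = const ⇒ T₂ = 936 K, P₂ = 761 kPa.
For an ideal gas ΔU = nCvΔT with Cv = R/(γ−1) = 36.1 J/(mol·K).
ΔU = 2.89×36.1×(936−545) = 40800 J.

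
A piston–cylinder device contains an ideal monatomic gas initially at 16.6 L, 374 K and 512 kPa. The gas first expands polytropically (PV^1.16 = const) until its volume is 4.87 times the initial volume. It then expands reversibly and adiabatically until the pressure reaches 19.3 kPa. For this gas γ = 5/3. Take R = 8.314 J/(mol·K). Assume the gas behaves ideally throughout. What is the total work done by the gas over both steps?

n = P₁V₁/(RT₁) = 512×16.6/(8.314×374) = 2.73 mol.
Step 1 — Polytropic n=1.16: T₂ = T₁(V₁/V₂)^(n−1) = 374×(0.205)^0.16 = 290 K; P₂ = P₁(V₁/V₂)^n = 81.6 kPa.
W = (P₁V₁−P₂V₂)/(n−1) = (512×16.6−81.6×80.8)/0.16 = 11900 J.
ΔU = nCvΔT = 2.73×12.5×(290−374) = -2850 J.
Q = ΔU + W = 9030 J.
State after step 1: P = 81.6 kPa, V = 80.8 L, T = 290 K.
Step 2 — Adiabatic: T₂/T₁ = (P₂/P₁)^((γ−1)/γ) ⇒ T₂ = 290×(0.236)^0.400 = 163 K; V₂ = 192 L.
ΔU = nCvΔT = 2.73×12.5×(163−290) = -4340 J.
Q = 0 for an adiabatic process, so W = −ΔU = 4340 J.
Net over both steps: W = 16200 J, Q = 9030 J, ΔU = -7190 J.

16200 J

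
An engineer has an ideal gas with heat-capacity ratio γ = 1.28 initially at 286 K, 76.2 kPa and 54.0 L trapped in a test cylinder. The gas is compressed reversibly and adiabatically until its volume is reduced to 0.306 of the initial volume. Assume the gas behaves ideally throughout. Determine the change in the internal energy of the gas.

5780 J

n = P₁V₁/(RT₁) = 76.2×54.0/(8.314×286) = 1.73 mol.
Adiabatic: TV^(γ−1) = const ⇒ T₂ = 286×(3.27)^0.280 = 398 K; PV^γ = const ⇒ P₂ = 347 kPa.
For an ideal gas ΔU = nCvΔT with Cv = R/(γ−1) = 29.7 J/(mol·K).
ΔU = 1.73×29.7×(398−286) = 5780 J.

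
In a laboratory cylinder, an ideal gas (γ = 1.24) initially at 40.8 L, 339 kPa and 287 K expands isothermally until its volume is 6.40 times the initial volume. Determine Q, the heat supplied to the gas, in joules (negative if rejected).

25700 J

n = P₁V₁/(RT₁) = 339×40.8/(8.314×287) = 5.80 mol.
Isothermal: T stays 287 K; PV = const ⇒ V₂ = 261 L, P₂ = 53.0 kPa.
ΔU = 0 (ideal gas, T constant).
W = nRT ln(V₂/V₁) = 5.80×8.314×287×ln(6.40) = 25700 J.
Q = ΔU + W = 25700 J.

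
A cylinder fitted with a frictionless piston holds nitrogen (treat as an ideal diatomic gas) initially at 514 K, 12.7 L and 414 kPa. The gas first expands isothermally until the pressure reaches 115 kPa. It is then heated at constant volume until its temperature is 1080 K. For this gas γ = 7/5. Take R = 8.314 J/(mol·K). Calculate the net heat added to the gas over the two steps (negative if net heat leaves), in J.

n = P₁V₁/(RT₁) = 414×12.7/(8.314×514) = 1.23 mol.
Step 1 — Isothermal: T stays 514 K; PV = const ⇒ V₂ = 45.7 L, P₂ = 115 kPa.
ΔU = 0 (ideal gas, T constant).
W = nRT ln(V₂/V₁) = 1.23×8.314×514×ln(3.60) = 6730 J.
Q = ΔU + W = 6730 J.
State after step 1: P = 115 kPa, V = 45.7 L, T = 514 K.
Step 2 — Isochoric: V stays 45.7 L; P/T = const ⇒ T₂ = 1080 K, P₂ = 242 kPa.
W = 0 (no volume change).
ΔU = nCvΔT = 1.23×20.8×(1080−514) = 14500 J.
Q = ΔU = 14500 J.
Net over both steps: W = 6730 J, Q = 21200 J, ΔU = 14500 J.

21200 J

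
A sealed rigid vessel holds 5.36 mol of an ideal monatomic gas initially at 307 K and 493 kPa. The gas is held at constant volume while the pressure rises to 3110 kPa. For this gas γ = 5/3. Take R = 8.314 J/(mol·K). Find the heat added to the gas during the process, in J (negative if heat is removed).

109000 J

V₁ = nRT₁/P₁ = 5.36×8.314×307/493 = 27.8 L.
Isochoric: V stays 27.8 L; P/T = const ⇒ T₂ = 1940 K, P₂ = 3110 kPa.
W = 0 (no volume change).
ΔU = nCvΔT = 5.36×12.5×(1940−307) = 109000 J.
Q = ΔU = 109000 J.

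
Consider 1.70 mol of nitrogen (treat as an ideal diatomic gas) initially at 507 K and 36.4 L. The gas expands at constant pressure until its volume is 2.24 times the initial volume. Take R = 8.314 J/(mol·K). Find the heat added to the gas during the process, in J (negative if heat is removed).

P₁ = nRT₁/V₁ = 1.70×8.314×507/36.4 = 197 kPa.
Isobaric: P stays 197 kPa; V/T = const ⇒ T₂ = 1140 K, V₂ = 81.5 L.
W = PΔV = 197×(81.5−36.4) kPa·L = 8890 J.
ΔU = nCvΔT = 1.70×20.8×(1140−507) = 22200 J.
Q = ΔU + W = nCpΔT = 31100 J.

31100 J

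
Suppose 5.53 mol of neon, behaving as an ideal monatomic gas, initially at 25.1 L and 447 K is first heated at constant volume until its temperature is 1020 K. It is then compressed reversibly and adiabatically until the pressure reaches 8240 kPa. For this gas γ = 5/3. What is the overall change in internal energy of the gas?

96500 J

P₁ = nRT₁/V₁ = 5.53×8.314×447/25.1 = 819 kPa.
Step 1 — Isochoric: V stays 25.1 L; P/T = const ⇒ T₂ = 1020 K, P₂ = 1870 kPa.
W = 0 (no volume change).
ΔU = nCvΔT = 5.53×12.5×(1020−447) = 39500 J.
Q = ΔU = 39500 J.
State after step 1: P = 1870 kPa, V = 25.1 L, T = 1020 K.
Step 2 — Adiabatic: T₂/T₁ = (P₂/P₁)^((γ−1)/γ) ⇒ T₂ = 1020×(4.41)^0.400 = 1850 K; V₂ = 10.3 L.
ΔU = nCvΔT = 5.53×12.5×(1850−1020) = 57000 J.
Q = 0 for an adiabatic process, so W = −ΔU = -57000 J.
Net over both steps: W = -57000 J, Q = 39500 J, ΔU = 96500 J.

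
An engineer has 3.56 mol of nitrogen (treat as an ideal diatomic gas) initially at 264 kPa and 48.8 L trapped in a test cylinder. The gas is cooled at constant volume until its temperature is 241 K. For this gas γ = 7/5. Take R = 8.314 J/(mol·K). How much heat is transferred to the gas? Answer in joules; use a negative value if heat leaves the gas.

-14400 J

T₁ = P₁V₁/(nR) = 264×48.8/(3.56×8.314) = 435 K.
Isochoric: V stays 48.8 L; P/T = const ⇒ T₂ = 241 K, P₂ = 146 kPa.
W = 0 (no volume change).
ΔU = nCvΔT = 3.56×20.8×(241−435) = -14400 J.
Q = ΔU = -14400 J.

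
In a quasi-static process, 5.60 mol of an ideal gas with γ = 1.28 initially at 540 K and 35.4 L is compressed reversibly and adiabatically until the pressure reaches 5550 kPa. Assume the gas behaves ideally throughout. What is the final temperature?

847 K

P₁ = nRT₁/V₁ = 5.60×8.314×540/35.4 = 710 kPa.
Adiabatic: T₂/T₁ = (P₂/P₁)^((γ−1)/γ) ⇒ T₂ = 540×(7.81)^0.219 = 847 K; V₂ = 7.10 L.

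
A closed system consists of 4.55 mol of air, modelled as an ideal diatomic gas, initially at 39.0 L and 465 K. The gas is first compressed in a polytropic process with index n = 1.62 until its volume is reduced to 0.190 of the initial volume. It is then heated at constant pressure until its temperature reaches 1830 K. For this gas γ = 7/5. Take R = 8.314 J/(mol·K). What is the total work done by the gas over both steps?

P₁ = nRT₁/V₁ = 4.55×8.314×465/39.0 = 451 kPa.
Step 1 — Polytropic n=1.62: T₂ = T₁(V₁/V₂)^(n−1) = 465×(5.26)^0.62 = 1300 K; P₂ = P₁(V₁/V₂)^n = 6650 kPa.
W = (P₁V₁−P₂V₂)/(n−1) = (451×39.0−6650×7.41)/0.62 = -51100 J.
ΔU = nCvΔT = 4.55×20.8×(1300−465) = 79200 J.
Q = ΔU + W = 28100 J.
State after step 1: P = 6650 kPa, V = 7.41 L, T = 1300 K.
Step 2 — Isobaric: P stays 6650 kPa; V/T = const ⇒ T₂ = 1830 K, V₂ = 10.4 L.
W = PΔV = 6650×(10.4−7.41) kPa·L = 20000 J.
ΔU = nCvΔT = 4.55×20.8×(1830−1300) = 49900 J.
Q = ΔU + W = nCpΔT = 69900 J.
Net over both steps: W = -31100 J, Q = 98000 J, ΔU = 129000 J.

-31100 J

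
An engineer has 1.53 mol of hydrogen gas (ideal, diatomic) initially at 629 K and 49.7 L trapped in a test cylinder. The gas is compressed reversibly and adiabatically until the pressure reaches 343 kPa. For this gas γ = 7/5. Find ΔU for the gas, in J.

P₁ = nRT₁/V₁ = 1.53×8.314×629/49.7 = 161 kPa.
Adiabatic: T₂/T₁ = (P₂/P₁)^((γ−1)/γ) ⇒ T₂ = 629×(2.13)^0.286 = 781 K; V₂ = 29.0 L.
For an ideal gas ΔU = nCvΔT with Cv = (5/2)R = 20.8 J/(mol·K).
ΔU = 1.53×20.8×(781−629) = 4830 J.

4830 J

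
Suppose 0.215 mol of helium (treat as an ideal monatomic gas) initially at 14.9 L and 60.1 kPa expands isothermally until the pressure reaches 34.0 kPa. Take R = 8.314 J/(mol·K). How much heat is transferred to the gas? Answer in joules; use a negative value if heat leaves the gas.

510 J

T₁ = P₁V₁/(nR) = 60.1×14.9/(0.215×8.314) = 501 K.
Isothermal: T stays 501 K; PV = const ⇒ V₂ = 26.3 L, P₂ = 34.0 kPa.
ΔU = 0 (ideal gas, T constant).
W = nRT ln(V₂/V₁) = 0.215×8.314×501×ln(1.77) = 510 J.
Q = ΔU + W = 510 J.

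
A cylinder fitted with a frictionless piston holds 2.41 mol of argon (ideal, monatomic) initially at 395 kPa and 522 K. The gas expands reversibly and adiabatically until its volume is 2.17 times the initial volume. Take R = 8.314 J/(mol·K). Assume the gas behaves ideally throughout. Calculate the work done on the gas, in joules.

-6330 J

V₁ = nRT₁/P₁ = 2.41×8.314×522/395 = 26.5 L.
Adiabatic: TV^(γ−1) = const ⇒ T₂ = 522×(0.461)^0.667 = 311 K; PV^γ = const ⇒ P₂ = 109 kPa.
ΔU = nCvΔT = 2.41×12.5×(311−522) = -6330 J.
Q = 0 for an adiabatic process, so W = −ΔU = 6330 J.
Work done on the gas = −W_by = -6330 J.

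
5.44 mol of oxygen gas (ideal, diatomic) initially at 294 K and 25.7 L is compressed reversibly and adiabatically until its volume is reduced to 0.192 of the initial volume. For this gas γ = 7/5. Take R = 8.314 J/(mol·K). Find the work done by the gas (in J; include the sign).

P₁ = nRT₁/V₁ = 5.44×8.314×294/25.7 = 517 kPa.
Adiabatic: TV^(γ−1) = const ⇒ T₂ = 294×(5.21)^0.400 = 569 K; PV^γ = const ⇒ P₂ = 5210 kPa.
ΔU = nCvΔT = 5.44×20.8×(569−294) = 31100 J.
Q = 0 for an adiabatic process, so W = −ΔU = -31100 J.

-31100 J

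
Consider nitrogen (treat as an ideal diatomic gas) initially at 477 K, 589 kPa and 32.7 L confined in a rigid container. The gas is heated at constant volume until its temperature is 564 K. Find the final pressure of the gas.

Isochoric: V stays 32.7 L; P/T = const ⇒ T₂ = 564 K, P₂ = 696 kPa.

696 kPa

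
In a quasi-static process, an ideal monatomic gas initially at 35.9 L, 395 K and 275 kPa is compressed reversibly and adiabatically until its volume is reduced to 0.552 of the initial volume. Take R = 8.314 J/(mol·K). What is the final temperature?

587 K

Adiabatic: TV^(γ−1) = const ⇒ T₂ = 395×(1.81)^0.667 = 587 K; PV^γ = const ⇒ P₂ = 740 kPa.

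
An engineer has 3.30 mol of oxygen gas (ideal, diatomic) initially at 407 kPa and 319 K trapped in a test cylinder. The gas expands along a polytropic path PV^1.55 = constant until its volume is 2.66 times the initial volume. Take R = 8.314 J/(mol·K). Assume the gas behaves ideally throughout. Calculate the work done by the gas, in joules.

V₁ = nRT₁/P₁ = 3.30×8.314×319/407 = 21.5 L.
Polytropic n=1.55: T₂ = T₁(V₁/V₂)^(n−1) = 319×(0.376)^0.55 = 186 K; P₂ = P₁(V₁/V₂)^n = 89.3 kPa.
W = (P₁V₁−P₂V₂)/(n−1) = (407×21.5−89.3×57.2)/0.55 = 6620 J.

6620 J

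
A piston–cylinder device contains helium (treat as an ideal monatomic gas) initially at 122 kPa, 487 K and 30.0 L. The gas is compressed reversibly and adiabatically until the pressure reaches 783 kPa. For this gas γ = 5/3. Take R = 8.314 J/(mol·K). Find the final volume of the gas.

Adiabatic: T₂/T₁ = (P₂/P₁)^((γ−1)/γ) ⇒ T₂ = 487×(6.42)^0.400 = 1020 K; V₂ = 9.83 L.

9.83 L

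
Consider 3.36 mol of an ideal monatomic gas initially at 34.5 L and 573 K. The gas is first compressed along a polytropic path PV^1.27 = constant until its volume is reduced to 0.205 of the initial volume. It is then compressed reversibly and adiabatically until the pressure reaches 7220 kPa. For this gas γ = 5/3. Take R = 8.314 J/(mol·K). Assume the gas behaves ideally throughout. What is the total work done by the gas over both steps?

-44200 J

P₁ = nRT₁/V₁ = 3.36×8.314×573/34.5 = 464 kPa.
Step 1 — Polytropic n=1.27: T₂ = T₁(V₁/V₂)^(n−1) = 573×(4.88)^0.27 = 879 K; P₂ = P₁(V₁/V₂)^n = 3470 kPa.
W = (P₁V₁−P₂V₂)/(n−1) = (464×34.5−3470×7.07)/0.27 = -31700 J.
ΔU = nCvΔT = 3.36×12.5×(879−573) = 12800 J.
Q = ΔU + W = -18800 J.
State after step 1: P = 3470 kPa, V = 7.07 L, T = 879 K.
Step 2 — Adiabatic: T₂/T₁ = (P₂/P₁)^((γ−1)/γ) ⇒ T₂ = 879×(2.08)^0.400 = 1180 K; V₂ = 4.56 L.
ΔU = nCvΔT = 3.36×12.5×(1180−879) = 12500 J.
Q = 0 for an adiabatic process, so W = −ΔU = -12500 J.
Net over both steps: W = -44200 J, Q = -18800 J, ΔU = 25400 J.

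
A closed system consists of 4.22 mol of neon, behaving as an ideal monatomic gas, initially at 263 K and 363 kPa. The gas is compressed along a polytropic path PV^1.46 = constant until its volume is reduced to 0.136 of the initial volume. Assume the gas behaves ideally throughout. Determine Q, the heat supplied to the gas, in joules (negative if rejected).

-9350 J

V₁ = nRT₁/P₁ = 4.22×8.314×263/363 = 25.4 L.
Polytropic n=1.46: T₂ = T₁(V₁/V₂)^(n−1) = 263×(7.35)^0.46 = 658 K; P₂ = P₁(V₁/V₂)^n = 6680 kPa.
W = (P₁V₁−P₂V₂)/(n−1) = (363×25.4−6680×3.46)/0.46 = -30200 J.
ΔU = nCvΔT = 4.22×12.5×(658−263) = 20800 J.
Q = ΔU + W = -9350 J.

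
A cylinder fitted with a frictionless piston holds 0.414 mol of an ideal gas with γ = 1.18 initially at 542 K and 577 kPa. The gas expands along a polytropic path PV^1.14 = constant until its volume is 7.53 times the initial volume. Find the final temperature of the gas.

409 K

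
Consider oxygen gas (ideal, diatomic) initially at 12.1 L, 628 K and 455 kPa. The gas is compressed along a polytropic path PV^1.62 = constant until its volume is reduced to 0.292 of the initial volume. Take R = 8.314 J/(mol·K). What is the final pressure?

3340 kPa

Polytropic n=1.62: T₂ = T₁(V₁/V₂)^(n−1) = 628×(3.42)^0.62 = 1350 K; P₂ = P₁(V₁/V₂)^n = 3340 kPa.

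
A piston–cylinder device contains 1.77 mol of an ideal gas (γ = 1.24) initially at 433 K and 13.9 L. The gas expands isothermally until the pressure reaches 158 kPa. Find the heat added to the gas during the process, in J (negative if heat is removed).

P₁ = nRT₁/V₁ = 1.77×8.314×433/13.9 = 458 kPa.
Isothermal: T stays 433 K; PV = const ⇒ V₂ = 40.3 L, P₂ = 158 kPa.
ΔU = 0 (ideal gas, T constant).
W = nRT ln(V₂/V₁) = 1.77×8.314×433×ln(2.90) = 6790 J.
Q = ΔU + W = 6790 J.

6790 J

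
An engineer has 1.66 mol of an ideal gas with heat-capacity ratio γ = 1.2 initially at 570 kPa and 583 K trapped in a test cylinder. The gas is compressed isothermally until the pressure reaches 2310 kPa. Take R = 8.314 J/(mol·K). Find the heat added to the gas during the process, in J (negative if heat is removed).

-11300 J

V₁ = nRT₁/P₁ = 1.66×8.314×583/570 = 14.1 L.
Isothermal: T stays 583 K; PV = const ⇒ V₂ = 3.48 L, P₂ = 2310 kPa.
ΔU = 0 (ideal gas, T constant).
W = nRT ln(V₂/V₁) = 1.66×8.314×583×ln(0.247) = -11300 J.
Q = ΔU + W = -11300 J.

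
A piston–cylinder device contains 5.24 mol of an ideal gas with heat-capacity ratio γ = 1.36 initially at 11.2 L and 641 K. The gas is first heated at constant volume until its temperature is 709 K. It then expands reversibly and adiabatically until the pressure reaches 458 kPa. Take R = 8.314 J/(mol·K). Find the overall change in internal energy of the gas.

P₁ = nRT₁/V₁ = 5.24×8.314×641/11.2 = 2490 kPa.
Step 1 — Isochoric: V stays 11.2 L; P/T = const ⇒ T₂ = 709 K, P₂ = 2760 kPa.
W = 0 (no volume change).
ΔU = nCvΔT = 5.24×23.1×(709−641) = 8230 J.
Q = ΔU = 8230 J.
State after step 1: P = 2760 kPa, V = 11.2 L, T = 709 K.
Step 2 — Adiabatic: T₂/T₁ = (P₂/P₁)^((γ−1)/γ) ⇒ T₂ = 709×(0.166)^0.265 = 441 K; V₂ = 41.9 L.
ΔU = nCvΔT = 5.24×23.1×(441−709) = -32500 J.
Q = 0 for an adiabatic process, so W = −ΔU = 32500 J.
Net over both steps: W = 32500 J, Q = 8230 J, ΔU = -24200 J.

-24200 J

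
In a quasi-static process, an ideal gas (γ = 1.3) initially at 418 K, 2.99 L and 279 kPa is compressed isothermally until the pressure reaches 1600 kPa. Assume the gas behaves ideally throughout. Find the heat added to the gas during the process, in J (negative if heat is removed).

n = P₁V₁/(RT₁) = 279×2.99/(8.314×418) = 0.240 mol.
Isothermal: T stays 418 K; PV = const ⇒ V₂ = 0.521 L, P₂ = 1600 kPa.
ΔU = 0 (ideal gas, T constant).
W = nRT ln(V₂/V₁) = 0.240×8.314×418×ln(0.174) = -1460 J.
Q = ΔU + W = -1460 J.

-1460 J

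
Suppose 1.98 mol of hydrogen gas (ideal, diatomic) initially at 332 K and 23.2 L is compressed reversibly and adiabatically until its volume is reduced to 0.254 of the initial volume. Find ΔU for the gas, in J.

9980 J

P₁ = nRT₁/V₁ = 1.98×8.314×332/23.2 = 236 kPa.
Adiabatic: TV^(γ−1) = const ⇒ T₂ = 332×(3.94)^0.400 = 574 K; PV^γ = const ⇒ P₂ = 1600 kPa.
For an ideal gas ΔU = nCvΔT with Cv = (5/2)R = 20.8 J/(mol·K).
ΔU = 1.98×20.8×(574−332) = 9980 J.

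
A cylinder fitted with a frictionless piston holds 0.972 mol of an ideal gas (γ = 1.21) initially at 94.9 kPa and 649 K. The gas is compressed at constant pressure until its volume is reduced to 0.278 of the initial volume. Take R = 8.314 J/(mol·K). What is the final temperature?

180 K

V₁ = nRT₁/P₁ = 0.972×8.314×649/94.9 = 55.3 L.
Isobaric: P stays 94.9 kPa; V/T = const ⇒ T₂ = 180 K, V₂ = 15.4 L.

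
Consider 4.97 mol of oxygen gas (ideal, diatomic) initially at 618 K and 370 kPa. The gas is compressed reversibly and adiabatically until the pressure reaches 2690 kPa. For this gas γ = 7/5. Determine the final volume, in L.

V₁ = nRT₁/P₁ = 4.97×8.314×618/370 = 69.0 L.
Adiabatic: T₂/T₁ = (P₂/P₁)^((γ−1)/γ) ⇒ T₂ = 618×(7.27)^0.286 = 1090 K; V₂ = 16.7 L.

16.7 L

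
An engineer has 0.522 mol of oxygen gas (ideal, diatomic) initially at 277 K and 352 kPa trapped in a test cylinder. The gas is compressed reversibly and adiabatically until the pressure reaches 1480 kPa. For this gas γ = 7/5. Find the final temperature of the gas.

V₁ = nRT₁/P₁ = 0.522×8.314×277/352 = 3.42 L.
Adiabatic: T₂/T₁ = (P₂/P₁)^((γ−1)/γ) ⇒ T₂ = 277×(4.20)^0.286 = 418 K; V₂ = 1.22 L.

418 K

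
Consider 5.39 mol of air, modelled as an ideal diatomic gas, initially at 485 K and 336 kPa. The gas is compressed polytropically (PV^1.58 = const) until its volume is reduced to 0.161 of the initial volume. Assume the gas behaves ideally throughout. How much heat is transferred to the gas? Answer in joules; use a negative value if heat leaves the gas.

31800 J

V₁ = nRT₁/P₁ = 5.39×8.314×485/336 = 64.7 L.
Polytropic n=1.58: T₂ = T₁(V₁/V₂)^(n−1) = 485×(6.21)^0.58 = 1400 K; P₂ = P₁(V₁/V₂)^n = 6020 kPa.
W = (P₁V₁−P₂V₂)/(n−1) = (336×64.7−6020×10.4)/0.58 = -70600 J.
ΔU = nCvΔT = 5.39×20.8×(1400−485) = 102000 J.
Q = ΔU + W = 31800 J.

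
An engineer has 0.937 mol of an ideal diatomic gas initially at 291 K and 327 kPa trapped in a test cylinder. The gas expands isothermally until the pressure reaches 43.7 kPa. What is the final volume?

51.9 L

V₁ = nRT₁/P₁ = 0.937×8.314×291/327 = 6.93 L.
Isothermal: T stays 291 K; PV = const ⇒ V₂ = 51.9 L, P₂ = 43.7 kPa.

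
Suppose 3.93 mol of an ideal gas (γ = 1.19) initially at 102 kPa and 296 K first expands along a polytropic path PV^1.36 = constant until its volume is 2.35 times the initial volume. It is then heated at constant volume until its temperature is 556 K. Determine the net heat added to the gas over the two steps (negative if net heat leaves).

V₁ = nRT₁/P₁ = 3.93×8.314×296/102 = 94.8 L.
Step 1 — Polytropic n=1.36: T₂ = T₁(V₁/V₂)^(n−1) = 296×(0.426)^0.36 = 218 K; P₂ = P₁(V₁/V₂)^n = 31.9 kPa.
W = (P₁V₁−P₂V₂)/(n−1) = (102×94.8−31.9×223)/0.36 = 7110 J.
ΔU = nCvΔT = 3.93×43.8×(218−296) = -13500 J.
Q = ΔU + W = -6360 J.
State after step 1: P = 31.9 kPa, V = 223 L, T = 218 K.
Step 2 — Isochoric: V stays 223 L; P/T = const ⇒ T₂ = 556 K, P₂ = 81.5 kPa.
W = 0 (no volume change).
ΔU = nCvΔT = 3.93×43.8×(556−218) = 58200 J.
Q = ΔU = 58200 J.
Net over both steps: W = 7110 J, Q = 51800 J, ΔU = 44700 J.

51800 J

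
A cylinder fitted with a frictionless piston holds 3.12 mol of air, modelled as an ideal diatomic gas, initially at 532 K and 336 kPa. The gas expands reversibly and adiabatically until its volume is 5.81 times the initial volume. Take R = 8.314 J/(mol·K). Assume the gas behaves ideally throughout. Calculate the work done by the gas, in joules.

V₁ = nRT₁/P₁ = 3.12×8.314×532/336 = 41.1 L.
Adiabatic: TV^(γ−1) = const ⇒ T₂ = 532×(0.172)^0.400 = 263 K; PV^γ = const ⇒ P₂ = 28.6 kPa.
ΔU = nCvΔT = 3.12×20.8×(263−532) = -17400 J.
Q = 0 for an adiabatic process, so W = −ΔU = 17400 J.

17400 J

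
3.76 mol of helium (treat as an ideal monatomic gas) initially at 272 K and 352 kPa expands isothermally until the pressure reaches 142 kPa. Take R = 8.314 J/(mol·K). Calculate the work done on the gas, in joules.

-7720 J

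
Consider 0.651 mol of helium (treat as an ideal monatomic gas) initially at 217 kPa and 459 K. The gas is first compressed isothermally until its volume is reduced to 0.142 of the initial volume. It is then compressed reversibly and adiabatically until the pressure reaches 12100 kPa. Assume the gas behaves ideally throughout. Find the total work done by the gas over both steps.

-9650 J

V₁ = nRT₁/P₁ = 0.651×8.314×459/217 = 11.4 L.
Step 1 — Isothermal: T stays 459 K; PV = const ⇒ V₂ = 1.63 L, P₂ = 1530 kPa.
ΔU = 0 (ideal gas, T constant).
W = nRT ln(V₂/V₁) = 0.651×8.314×459×ln(0.142) = -4850 J.
Q = ΔU + W = -4850 J.
State after step 1: P = 1530 kPa, V = 1.63 L, T = 459 K.
Step 2 — Adiabatic: T₂/T₁ = (P₂/P₁)^((γ−1)/γ) ⇒ T₂ = 459×(7.92)^0.400 = 1050 K; V₂ = 0.470 L.
ΔU = nCvΔT = 0.651×12.5×(1050−459) = 4800 J.
Q = 0 for an adiabatic process, so W = −ΔU = -4800 J.
Net over both steps: W = -9650 J, Q = -4850 J, ΔU = 4800 J.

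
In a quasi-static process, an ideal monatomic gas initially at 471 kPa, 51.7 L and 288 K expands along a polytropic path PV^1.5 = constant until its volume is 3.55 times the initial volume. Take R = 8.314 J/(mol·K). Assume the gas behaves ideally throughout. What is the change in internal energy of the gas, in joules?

n = P₁V₁/(RT₁) = 471×51.7/(8.314×288) = 10.2 mol.
Polytropic n=1.5: T₂ = T₁(V₁/V₂)^(n−1) = 288×(0.282)^0.50 = 153 K; P₂ = P₁(V₁/V₂)^n = 70.4 kPa.
For an ideal gas ΔU = nCvΔT with Cv = (3/2)R = 12.5 J/(mol·K).
ΔU = 10.2×12.5×(153−288) = -17100 J.

-17100 J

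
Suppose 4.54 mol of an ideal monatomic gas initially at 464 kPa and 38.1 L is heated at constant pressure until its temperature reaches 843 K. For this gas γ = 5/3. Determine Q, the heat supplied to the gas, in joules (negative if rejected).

T₁ = P₁V₁/(nR) = 464×38.1/(4.54×8.314) = 468 K.
Isobaric: P stays 464 kPa; V/T = const ⇒ T₂ = 843 K, V₂ = 68.6 L.
W = PΔV = 464×(68.6−38.1) kPa·L = 14100 J.
ΔU = nCvΔT = 4.54×12.5×(843−468) = 21200 J.
Q = ΔU + W = nCpΔT = 35400 J.

35400 J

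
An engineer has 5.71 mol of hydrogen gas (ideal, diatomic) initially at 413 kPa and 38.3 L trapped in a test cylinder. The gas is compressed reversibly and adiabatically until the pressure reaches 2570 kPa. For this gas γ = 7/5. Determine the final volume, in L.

10.4 L

T₁ = P₁V₁/(nR) = 413×38.3/(5.71×8.314) = 333 K.
Adiabatic: T₂/T₁ = (P₂/P₁)^((γ−1)/γ) ⇒ T₂ = 333×(6.22)^0.286 = 562 K; V₂ = 10.4 L.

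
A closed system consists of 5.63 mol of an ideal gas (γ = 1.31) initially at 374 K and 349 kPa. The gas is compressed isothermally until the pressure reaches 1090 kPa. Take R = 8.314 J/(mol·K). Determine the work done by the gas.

-19900 J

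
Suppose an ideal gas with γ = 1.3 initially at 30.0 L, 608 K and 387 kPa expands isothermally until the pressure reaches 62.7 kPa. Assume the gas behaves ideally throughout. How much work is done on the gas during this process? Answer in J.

-21100 J

n = P₁V₁/(RT₁) = 387×30.0/(8.314×608) = 2.30 mol.
Isothermal: T stays 608 K; PV = const ⇒ V₂ = 185 L, P₂ = 62.7 kPa.
W = nRT ln(V₂/V₁) = 2.30×8.314×608×ln(6.17) = 21100 J.
Work done on the gas = −W_by = -21100 J.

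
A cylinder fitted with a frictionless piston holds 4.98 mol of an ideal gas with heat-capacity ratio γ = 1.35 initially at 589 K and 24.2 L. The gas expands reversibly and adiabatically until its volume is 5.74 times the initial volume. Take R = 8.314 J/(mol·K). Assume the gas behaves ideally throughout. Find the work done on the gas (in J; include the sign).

-31900 J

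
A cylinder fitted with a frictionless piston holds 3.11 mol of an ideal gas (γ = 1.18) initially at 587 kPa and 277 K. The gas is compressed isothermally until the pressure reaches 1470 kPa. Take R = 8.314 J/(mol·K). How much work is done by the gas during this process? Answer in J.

V₁ = nRT₁/P₁ = 3.11×8.314×277/587 = 12.2 L.
Isothermal: T stays 277 K; PV = const ⇒ V₂ = 4.87 L, P₂ = 1470 kPa.
W = nRT ln(V₂/V₁) = 3.11×8.314×277×ln(0.399) = -6570 J.

-6570 J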